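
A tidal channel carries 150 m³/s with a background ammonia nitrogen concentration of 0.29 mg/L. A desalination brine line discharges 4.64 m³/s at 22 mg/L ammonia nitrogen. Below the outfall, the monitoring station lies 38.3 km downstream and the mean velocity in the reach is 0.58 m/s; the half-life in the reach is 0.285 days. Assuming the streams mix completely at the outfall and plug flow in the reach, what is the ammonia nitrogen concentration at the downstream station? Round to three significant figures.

0.147 mg/L

Conservation of mass: C = (150.0·0.2900 + 4.640·22.00) / 154.6 = 145.6/154.6 = 0.9414 mg/L.
Travel time t = 38.3·1000 / 0.58 = 66030 s = 18.34 h.
Half-life 0.285 d → k = ln 2 / 0.285 = 2.432 d⁻¹.
Decay over the reach: 0.9414·exp(−kt) = 0.9414·0.1559 = 0.1467 mg/L.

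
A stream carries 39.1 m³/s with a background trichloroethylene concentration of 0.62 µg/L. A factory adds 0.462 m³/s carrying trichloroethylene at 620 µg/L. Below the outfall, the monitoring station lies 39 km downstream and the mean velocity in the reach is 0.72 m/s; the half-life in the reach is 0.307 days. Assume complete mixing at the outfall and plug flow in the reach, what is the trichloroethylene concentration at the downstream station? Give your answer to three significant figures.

Mixed concentration C = ΣQC/ΣQ = (39.10·0.6200 + 0.4620·620.0) / 39.56 = 310.7/39.56 = 7.853 µg/L.
Travel time t = 39·1000 / 0.72 = 54170 s = 15.05 h.
Half-life 0.307 d → k = ln 2 / 0.307 = 2.258 d⁻¹.
First-order decay: C = 7.853·exp(−k·t) = 7.853·0.2428 = 1.907 µg/L.

1.91 µg/L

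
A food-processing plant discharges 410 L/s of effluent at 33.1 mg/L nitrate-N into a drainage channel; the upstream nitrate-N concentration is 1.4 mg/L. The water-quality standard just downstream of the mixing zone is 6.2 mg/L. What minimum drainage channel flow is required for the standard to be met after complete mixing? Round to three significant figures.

2300 L/s

Set C_mix = 6.2: (Q·1.400 + 410.0·33.10) / (Q + 410.0) = 6.2
→ Q = 410.0·(33.10 − 6.2)/(6.2 − 1.400) = 2298 L/s.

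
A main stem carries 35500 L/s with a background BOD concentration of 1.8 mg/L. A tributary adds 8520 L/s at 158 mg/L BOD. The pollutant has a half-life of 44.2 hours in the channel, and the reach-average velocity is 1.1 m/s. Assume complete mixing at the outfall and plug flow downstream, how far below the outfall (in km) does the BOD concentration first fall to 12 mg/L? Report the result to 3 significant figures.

248 km

After mixing, C = (35500·1.800 + 8520·158.0) / 44020 = 1410000/44020 = 32.03 mg/L.
Half-life 44.2 h → k = ln 2 / 44.2 = 0.01568 h⁻¹ = 0.3764 d⁻¹.
Set 32.03·exp(−k·t) = 12 → t = ln(32.03/12)/k = 225400 s = 62.61 h.
Distance = v·t = 1.1·225400 = 247900 m = 247.9 km.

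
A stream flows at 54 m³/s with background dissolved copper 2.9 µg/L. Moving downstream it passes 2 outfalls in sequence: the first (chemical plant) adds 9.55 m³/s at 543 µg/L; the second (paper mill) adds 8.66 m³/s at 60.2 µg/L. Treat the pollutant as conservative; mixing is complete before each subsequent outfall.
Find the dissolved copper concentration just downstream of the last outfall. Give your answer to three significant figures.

81.2 µg/L

Below outfall 1: Q → 63.55 m³/s, C = (54.00·2.900 + 9.550·543.0)/63.55 = 84.06 µg/L.
Below outfall 2: Q → 72.21 m³/s, C = (63.55·84.06 + 8.660·60.20)/72.21 = 81.20 µg/L.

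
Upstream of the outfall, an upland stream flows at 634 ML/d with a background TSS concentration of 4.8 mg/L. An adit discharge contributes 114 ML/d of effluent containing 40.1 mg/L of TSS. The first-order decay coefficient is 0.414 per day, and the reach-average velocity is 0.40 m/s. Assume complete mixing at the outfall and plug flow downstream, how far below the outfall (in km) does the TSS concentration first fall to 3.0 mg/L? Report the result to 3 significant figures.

102 km

Flow-weighted average: C = (634.0·4.800 + 114.0·40.10) / 748.0 = 7615/748.0 = 10.18 mg/L.
Set 10.18·exp(−k·t) = 3.0 → t = ln(10.18/3.0)/k = 255000 s = 70.83 h.
Distance = v·t = 0.40·255000 = 102000 m = 102.0 km.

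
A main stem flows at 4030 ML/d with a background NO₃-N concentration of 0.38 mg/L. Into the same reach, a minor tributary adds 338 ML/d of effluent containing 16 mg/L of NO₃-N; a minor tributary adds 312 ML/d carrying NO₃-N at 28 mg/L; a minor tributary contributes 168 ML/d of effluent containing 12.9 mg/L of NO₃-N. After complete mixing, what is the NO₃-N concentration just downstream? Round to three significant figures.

3.68 mg/L

After mixing, C = (4030·0.3800 + 338.0·16.00 + 312.0·28.00 + 168.0·12.90) / 4848 = 17840/4848 = 3.680 mg/L.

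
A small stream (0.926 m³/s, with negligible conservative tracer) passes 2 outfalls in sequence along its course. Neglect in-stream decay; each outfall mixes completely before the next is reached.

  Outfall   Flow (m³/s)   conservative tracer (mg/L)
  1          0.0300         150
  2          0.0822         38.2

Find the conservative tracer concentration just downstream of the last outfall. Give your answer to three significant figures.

After outfall 1: Q = 0.9260 + 0.03000 = 0.9560 m³/s; C = (0.9260·0 + 0.03000·150.0)/0.9560 = 4.707 mg/L.
After outfall 2: Q = 0.9560 + 0.08220 = 1.038 m³/s; C = (0.9560·4.707 + 0.08220·38.20)/1.038 = 7.359 mg/L.

7.36 mg/L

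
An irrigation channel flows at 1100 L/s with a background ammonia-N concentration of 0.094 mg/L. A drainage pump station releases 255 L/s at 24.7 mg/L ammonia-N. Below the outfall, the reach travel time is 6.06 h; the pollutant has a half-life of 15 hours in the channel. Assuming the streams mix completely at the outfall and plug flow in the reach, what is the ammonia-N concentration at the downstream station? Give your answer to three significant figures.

3.57 mg/L

Mixed concentration C = ΣQC/ΣQ = (1100·0.09400 + 255.0·24.70) / 1355 = 6402/1355 = 4.725 mg/L.
Half-life 15 h → k = ln 2 / 15 = 0.04621 h⁻¹ = 1.109 d⁻¹.
First-order decay: C = 4.725·exp(−k·t) = 4.725·0.7558 = 3.571 mg/L.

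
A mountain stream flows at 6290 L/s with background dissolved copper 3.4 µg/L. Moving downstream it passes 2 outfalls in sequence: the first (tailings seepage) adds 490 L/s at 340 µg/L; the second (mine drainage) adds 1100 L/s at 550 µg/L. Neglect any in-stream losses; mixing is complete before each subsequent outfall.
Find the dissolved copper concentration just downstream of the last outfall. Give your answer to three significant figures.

101 µg/L

Below outfall 1: Q → 6780 L/s, C = (6290·3.400 + 490.0·340.0)/6780 = 27.73 µg/L.
Below outfall 2: Q → 7880 L/s, C = (6780·27.73 + 1100·550.0)/7880 = 100.6 µg/L.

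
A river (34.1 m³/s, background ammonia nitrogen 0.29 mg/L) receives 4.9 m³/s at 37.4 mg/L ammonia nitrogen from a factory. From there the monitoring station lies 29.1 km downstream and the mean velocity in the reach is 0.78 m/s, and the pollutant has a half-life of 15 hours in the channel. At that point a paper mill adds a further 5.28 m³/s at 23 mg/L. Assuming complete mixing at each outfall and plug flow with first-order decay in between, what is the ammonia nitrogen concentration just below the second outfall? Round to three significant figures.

Mixed concentration C = ΣQC/ΣQ = (34.10·0.2900 + 4.900·37.40) / 39.00 = 193.1/39.00 = 4.953 mg/L; combined flow 39.00 m³/s.
Travel time t = 29.1·1000 / 0.78 = 37310 s = 10.36 h.
Half-life 15 h → k = ln 2 / 15 = 0.04621 h⁻¹ = 1.109 d⁻¹.
Applying C = C₀e^(−kt): 4.953 × 0.6195 = 3.068 mg/L.
Second outfall: C = (39.00·3.068 + 5.280·23.00)/44.28 = 5.445 mg/L.

5.44 mg/L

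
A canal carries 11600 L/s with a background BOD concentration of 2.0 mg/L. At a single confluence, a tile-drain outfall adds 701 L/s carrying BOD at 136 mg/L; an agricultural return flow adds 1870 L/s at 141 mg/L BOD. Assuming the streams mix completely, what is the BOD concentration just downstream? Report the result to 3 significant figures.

27.0 mg/L

Mixed concentration C = ΣQC/ΣQ = (11600·2.000 + 701.0·136.0 + 1870·141.0) / 14170 = 382200/14170 = 26.97 mg/L.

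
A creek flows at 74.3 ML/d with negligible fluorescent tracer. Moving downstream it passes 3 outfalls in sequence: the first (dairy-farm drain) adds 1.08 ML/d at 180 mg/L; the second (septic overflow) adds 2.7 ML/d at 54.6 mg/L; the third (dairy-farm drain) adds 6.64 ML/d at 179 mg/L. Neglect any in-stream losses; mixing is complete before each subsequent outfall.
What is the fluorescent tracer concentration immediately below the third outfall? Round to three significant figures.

18.1 mg/L

After outfall 1: Q = 74.30 + 1.080 = 75.38 ML/d; C = (74.30·0 + 1.080·180.0)/75.38 = 2.579 mg/L.
After outfall 2: Q = 75.38 + 2.700 = 78.08 ML/d; C = (75.38·2.579 + 2.700·54.60)/78.08 = 4.378 mg/L.
After outfall 3: Q = 78.08 + 6.640 = 84.72 ML/d; C = (78.08·4.378 + 6.640·179.0)/84.72 = 18.06 mg/L.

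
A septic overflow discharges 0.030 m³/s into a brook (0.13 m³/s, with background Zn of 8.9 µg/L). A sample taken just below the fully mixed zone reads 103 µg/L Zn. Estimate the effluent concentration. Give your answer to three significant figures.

511 µg/L

Mass balance: 0.1300·8.900 + 0.03000·Cₑ = 0.1600·103.0
→ Cₑ = (0.1600·103.0 − 0.1300·8.900) / 0.03000 = 510.8 µg/L.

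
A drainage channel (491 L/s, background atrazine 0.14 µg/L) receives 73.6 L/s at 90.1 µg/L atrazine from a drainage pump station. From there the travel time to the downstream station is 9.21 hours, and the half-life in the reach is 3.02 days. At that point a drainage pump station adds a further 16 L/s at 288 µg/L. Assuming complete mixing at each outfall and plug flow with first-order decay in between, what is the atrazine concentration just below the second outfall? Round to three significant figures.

18.5 µg/L

Mass balance: C = (491.0·0.1400 + 73.60·90.10) / 564.6 = 6700/564.6 = 11.87 µg/L; combined flow 564.6 L/s.
Half-life 3.02 d → k = ln 2 / 3.02 = 0.2295 d⁻¹.
After decay, C = 11.87 × e^(−kt) = 11.87 × 0.9157 = 10.87 µg/L.
At the second outfall, C = (564.6·10.87 + 16.00·288.0) / (564.6 + 16.00) = 18.50 µg/L.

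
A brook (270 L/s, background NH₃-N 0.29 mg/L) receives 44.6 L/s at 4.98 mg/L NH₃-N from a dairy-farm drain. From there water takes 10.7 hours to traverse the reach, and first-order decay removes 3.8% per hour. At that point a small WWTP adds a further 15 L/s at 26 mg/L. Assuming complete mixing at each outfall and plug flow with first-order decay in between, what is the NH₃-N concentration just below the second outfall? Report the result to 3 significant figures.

1.79 mg/L

Mass balance: C = (270.0·0.2900 + 44.60·4.980) / 314.6 = 300.4/314.6 = 0.9549 mg/L; combined flow 314.6 L/s.
3.8%/h lost → k = −ln(1 − 0.038) = 0.03874 h⁻¹.
Decay over the reach: 0.9549·exp(−kt) = 0.9549·0.6607 = 0.6308 mg/L.
At the second outfall, C = (314.6·0.6308 + 15.00·26.00) / (314.6 + 15.00) = 1.785 mg/L.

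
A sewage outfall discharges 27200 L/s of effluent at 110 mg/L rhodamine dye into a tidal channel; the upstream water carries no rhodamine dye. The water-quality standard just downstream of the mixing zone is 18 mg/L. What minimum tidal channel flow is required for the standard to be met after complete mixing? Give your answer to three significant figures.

139000 L/s

Set C_mix = 18: (Q·0 + 27200·110.0) / (Q + 27200) = 18
→ Q = 27200·(110.0 − 18)/(18 − 0) = 139000 L/s.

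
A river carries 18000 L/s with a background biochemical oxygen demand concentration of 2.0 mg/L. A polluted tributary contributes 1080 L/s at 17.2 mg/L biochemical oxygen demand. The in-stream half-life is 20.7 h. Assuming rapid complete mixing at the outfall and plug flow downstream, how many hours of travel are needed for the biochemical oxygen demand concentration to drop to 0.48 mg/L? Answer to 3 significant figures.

Flow-weighted average: C = (18000·2.000 + 1080·17.20) / 19080 = 54580/19080 = 2.860 mg/L.
Half-life 20.7 h → k = ln 2 / 20.7 = 0.03349 h⁻¹ = 0.8036 d⁻¹.
2.860·exp(−k·t) = 0.48 → t = ln(2.860/0.48)/k = 191900 s = 53.30 h.

53.3 h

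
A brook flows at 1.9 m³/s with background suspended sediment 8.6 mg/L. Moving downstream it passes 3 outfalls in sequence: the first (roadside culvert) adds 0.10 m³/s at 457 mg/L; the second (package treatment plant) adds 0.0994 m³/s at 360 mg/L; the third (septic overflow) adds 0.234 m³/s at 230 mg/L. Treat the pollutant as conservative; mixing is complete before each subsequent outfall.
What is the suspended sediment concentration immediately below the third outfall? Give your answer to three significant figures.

Below outfall 1: Q → 2.000 m³/s, C = (1.900·8.600 + 0.1000·457.0)/2.000 = 31.02 mg/L.
Below outfall 2: Q → 2.099 m³/s, C = (2.000·31.02 + 0.09940·360.0)/2.099 = 46.60 mg/L.
Below outfall 3: Q → 2.333 m³/s, C = (2.099·46.60 + 0.2340·230.0)/2.333 = 64.99 mg/L.

65.0 mg/L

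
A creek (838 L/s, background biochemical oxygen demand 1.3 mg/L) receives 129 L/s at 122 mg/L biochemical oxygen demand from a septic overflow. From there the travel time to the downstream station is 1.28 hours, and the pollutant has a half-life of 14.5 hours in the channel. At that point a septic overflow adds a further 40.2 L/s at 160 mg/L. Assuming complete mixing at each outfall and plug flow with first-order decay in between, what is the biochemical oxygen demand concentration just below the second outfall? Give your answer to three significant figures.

Conservation of mass: C = (838.0·1.300 + 129.0·122.0) / 967.0 = 16830/967.0 = 17.40 mg/L; combined flow 967.0 L/s.
Half-life 14.5 h → k = ln 2 / 14.5 = 0.04780 h⁻¹ = 1.147 d⁻¹.
First-order decay: C = 17.40·exp(−k·t) = 17.40·0.9406 = 16.37 mg/L.
At the second outfall, C = (967.0·16.37 + 40.20·160.0) / (967.0 + 40.20) = 22.10 mg/L.

22.1 mg/L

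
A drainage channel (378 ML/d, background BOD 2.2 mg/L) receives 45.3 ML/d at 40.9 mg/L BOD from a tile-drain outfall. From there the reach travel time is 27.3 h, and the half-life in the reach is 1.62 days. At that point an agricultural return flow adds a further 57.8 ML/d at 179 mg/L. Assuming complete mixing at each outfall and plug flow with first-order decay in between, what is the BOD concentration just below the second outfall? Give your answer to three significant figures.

After mixing, C = (378.0·2.200 + 45.30·40.90) / 423.3 = 2684/423.3 = 6.342 mg/L; combined flow 423.3 ML/d.
Half-life 1.62 d → k = ln 2 / 1.62 = 0.4279 d⁻¹.
After decay, C = 6.342 × e^(−kt) = 6.342 × 0.6147 = 3.898 mg/L.
At the second outfall, C = (423.3·3.898 + 57.80·179.0) / (423.3 + 57.80) = 24.93 mg/L.

24.9 mg/L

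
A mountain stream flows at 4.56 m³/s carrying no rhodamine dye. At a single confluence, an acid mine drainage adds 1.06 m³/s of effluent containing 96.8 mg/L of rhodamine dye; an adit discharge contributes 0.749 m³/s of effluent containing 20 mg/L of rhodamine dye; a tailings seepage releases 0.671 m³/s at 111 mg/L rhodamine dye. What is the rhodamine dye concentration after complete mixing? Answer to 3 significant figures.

Mixed concentration C = ΣQC/ΣQ = (4.560·0 + 1.060·96.80 + 0.7490·20.00 + 0.6710·111.0) / 7.040 = 192.1/7.040 = 27.28 mg/L.

27.3 mg/L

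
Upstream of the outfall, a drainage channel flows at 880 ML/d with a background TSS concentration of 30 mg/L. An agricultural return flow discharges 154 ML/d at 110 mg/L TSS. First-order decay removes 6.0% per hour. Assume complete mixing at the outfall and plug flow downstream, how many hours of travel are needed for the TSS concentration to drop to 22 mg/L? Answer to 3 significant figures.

10.4 h

Mass balance: C = (880.0·30.00 + 154.0·110.0) / 1034 = 43340/1034 = 41.91 mg/L.
6.0%/h lost → k = −ln(1 − 0.06) = 0.06188 h⁻¹.
41.91·exp(−k·t) = 22 → t = ln(41.91/22)/k = 37500 s = 10.42 h.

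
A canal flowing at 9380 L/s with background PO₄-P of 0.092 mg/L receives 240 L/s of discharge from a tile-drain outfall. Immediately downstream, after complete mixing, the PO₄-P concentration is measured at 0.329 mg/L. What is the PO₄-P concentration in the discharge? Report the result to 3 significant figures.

9.59 mg/L

Mass balance: 9380·0.09200 + 240.0·Cₑ = 9620·0.3290
→ Cₑ = (9620·0.3290 − 9380·0.09200) / 240.0 = 9.592 mg/L.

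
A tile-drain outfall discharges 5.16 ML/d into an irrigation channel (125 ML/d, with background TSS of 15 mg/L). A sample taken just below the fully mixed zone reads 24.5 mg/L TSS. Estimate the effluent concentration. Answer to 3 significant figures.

255 mg/L

Mass balance: 125.0·15.00 + 5.160·Cₑ = 130.2·24.50
→ Cₑ = (130.2·24.50 − 125.0·15.00) / 5.160 = 254.6 mg/L.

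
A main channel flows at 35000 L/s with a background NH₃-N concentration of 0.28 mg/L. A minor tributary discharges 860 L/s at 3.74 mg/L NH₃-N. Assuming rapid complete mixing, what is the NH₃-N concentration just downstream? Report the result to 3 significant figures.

Conservation of mass: C = (35000·0.2800 + 860.0·3.740) / 35860 = 13020/35860 = 0.3630 mg/L.

0.363 mg/L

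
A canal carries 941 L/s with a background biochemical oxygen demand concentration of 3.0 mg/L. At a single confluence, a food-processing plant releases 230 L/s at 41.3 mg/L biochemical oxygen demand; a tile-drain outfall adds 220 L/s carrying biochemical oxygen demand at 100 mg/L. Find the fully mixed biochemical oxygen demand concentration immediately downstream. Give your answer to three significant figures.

Conservation of mass: C = (941.0·3.000 + 230.0·41.30 + 220.0·100.0) / 1391 = 34320/1391 = 24.67 mg/L.

24.7 mg/L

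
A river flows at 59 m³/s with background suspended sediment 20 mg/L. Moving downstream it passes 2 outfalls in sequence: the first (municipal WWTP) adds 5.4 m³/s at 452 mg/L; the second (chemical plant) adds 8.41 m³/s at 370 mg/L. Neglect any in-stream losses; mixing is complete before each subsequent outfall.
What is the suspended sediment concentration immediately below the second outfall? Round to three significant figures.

Outfall 1: combined Q = 64.40 m³/s; C = (59.00·20.00 + 5.400·452.0)/64.40 = 56.22 mg/L.
Outfall 2: combined Q = 72.81 m³/s; C = (64.40·56.22 + 8.410·370.0)/72.81 = 92.47 mg/L.

92.5 mg/L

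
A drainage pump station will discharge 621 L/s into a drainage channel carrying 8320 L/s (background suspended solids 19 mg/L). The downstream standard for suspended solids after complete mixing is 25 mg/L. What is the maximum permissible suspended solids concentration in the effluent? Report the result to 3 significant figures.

105 mg/L

At the limit, (Qr·Cr + Qe·Cₑ)/(Qr + Qe) = 25:
Cₑ = (8941·25 − 8320·19.00) / 621.0 = 105.4 mg/L.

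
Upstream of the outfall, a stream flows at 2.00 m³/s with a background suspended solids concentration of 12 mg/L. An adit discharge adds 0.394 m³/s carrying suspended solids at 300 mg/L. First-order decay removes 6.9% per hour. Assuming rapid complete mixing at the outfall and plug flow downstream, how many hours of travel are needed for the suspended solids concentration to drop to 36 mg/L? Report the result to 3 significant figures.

7.00 h

Conservation of mass: C = (2.000·12.00 + 0.3940·300.0) / 2.394 = 142.2/2.394 = 59.40 mg/L.
6.9%/h lost → k = −ln(1 − 0.069) = 0.07150 h⁻¹.
59.40·exp(−k·t) = 36 → t = ln(59.40/36)/k = 25210 s = 7.004 h.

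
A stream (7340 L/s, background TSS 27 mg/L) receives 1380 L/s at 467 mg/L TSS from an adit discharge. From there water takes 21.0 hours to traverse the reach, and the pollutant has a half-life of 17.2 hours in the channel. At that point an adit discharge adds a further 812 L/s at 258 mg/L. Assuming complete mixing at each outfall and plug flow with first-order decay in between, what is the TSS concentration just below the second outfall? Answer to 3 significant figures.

59.9 mg/L

Mixed concentration C = ΣQC/ΣQ = (7340·27.00 + 1380·467.0) / 8720 = 842600/8720 = 96.63 mg/L; combined flow 8720 L/s.
Half-life 17.2 h → k = ln 2 / 17.2 = 0.04030 h⁻¹ = 0.9672 d⁻¹.
Decay over the reach: 96.63·exp(−kt) = 96.63·0.4290 = 41.46 mg/L.
Second outfall: C = (8720·41.46 + 812.0·258.0)/9532 = 59.90 mg/L.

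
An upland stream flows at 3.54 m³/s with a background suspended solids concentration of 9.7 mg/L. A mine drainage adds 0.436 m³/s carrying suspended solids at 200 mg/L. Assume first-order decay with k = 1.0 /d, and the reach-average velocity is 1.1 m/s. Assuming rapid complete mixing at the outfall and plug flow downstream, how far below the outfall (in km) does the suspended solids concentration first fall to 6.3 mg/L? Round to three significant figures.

150 km

Mass balance: C = (3.540·9.700 + 0.4360·200.0) / 3.976 = 121.5/3.976 = 30.57 mg/L.
Set 30.57·exp(−k·t) = 6.3 → t = ln(30.57/6.3)/k = 136500 s = 37.91 h.
Distance = v·t = 1.1·136500 = 150100 m = 150.1 km.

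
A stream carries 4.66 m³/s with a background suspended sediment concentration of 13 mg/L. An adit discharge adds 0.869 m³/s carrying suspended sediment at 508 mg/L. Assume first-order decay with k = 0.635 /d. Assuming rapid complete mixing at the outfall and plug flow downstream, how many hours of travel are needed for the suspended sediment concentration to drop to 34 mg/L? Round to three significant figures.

Mixed concentration C = ΣQC/ΣQ = (4.660·13.00 + 0.8690·508.0) / 5.529 = 502.0/5.529 = 90.80 mg/L.
90.80·exp(−k·t) = 34 → t = ln(90.80/34)/k = 133700 s = 37.13 h.

37.1 h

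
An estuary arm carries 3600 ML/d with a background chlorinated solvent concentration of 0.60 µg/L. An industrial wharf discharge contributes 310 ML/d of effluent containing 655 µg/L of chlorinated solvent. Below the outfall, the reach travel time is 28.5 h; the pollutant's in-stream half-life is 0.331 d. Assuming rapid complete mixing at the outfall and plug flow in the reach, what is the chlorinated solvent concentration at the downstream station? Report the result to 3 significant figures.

4.37 µg/L

Flow-weighted average: C = (3600·0.6000 + 310.0·655.0) / 3910 = 205200/3910 = 52.48 µg/L.
Half-life 0.331 d → k = ln 2 / 0.331 = 2.094 d⁻¹.
First-order decay: C = 52.48·exp(−k·t) = 52.48·0.08318 = 4.366 µg/L.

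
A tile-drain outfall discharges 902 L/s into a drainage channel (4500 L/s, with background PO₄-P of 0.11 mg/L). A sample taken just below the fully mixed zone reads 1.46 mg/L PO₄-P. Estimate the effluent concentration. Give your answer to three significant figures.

8.20 mg/L

Mass balance: 4500·0.1100 + 902.0·Cₑ = 5402·1.460
→ Cₑ = (5402·1.460 − 4500·0.1100) / 902.0 = 8.195 mg/L.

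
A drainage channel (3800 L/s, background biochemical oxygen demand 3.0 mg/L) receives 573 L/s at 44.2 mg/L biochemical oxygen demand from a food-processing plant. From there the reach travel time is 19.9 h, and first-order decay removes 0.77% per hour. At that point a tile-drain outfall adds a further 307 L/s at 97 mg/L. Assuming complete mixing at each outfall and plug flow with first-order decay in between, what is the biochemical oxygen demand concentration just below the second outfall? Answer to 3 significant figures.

13.1 mg/L

Mass balance: C = (3800·3.000 + 573.0·44.20) / 4373 = 36730/4373 = 8.398 mg/L; combined flow 4373 L/s.
0.77%/h lost → k = −ln(1 − 0.0077) = 0.007730 h⁻¹.
After decay, C = 8.398 × e^(−kt) = 8.398 × 0.8574 = 7.201 mg/L.
Second outfall: C = (4373·7.201 + 307.0·97.00)/4680 = 13.09 mg/L.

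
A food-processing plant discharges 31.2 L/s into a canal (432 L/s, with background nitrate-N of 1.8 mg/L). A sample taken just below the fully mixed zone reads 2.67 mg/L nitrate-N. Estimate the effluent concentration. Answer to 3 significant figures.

14.7 mg/L

Mass balance: 432.0·1.800 + 31.20·Cₑ = 463.2·2.670
→ Cₑ = (463.2·2.670 − 432.0·1.800) / 31.20 = 14.72 mg/L.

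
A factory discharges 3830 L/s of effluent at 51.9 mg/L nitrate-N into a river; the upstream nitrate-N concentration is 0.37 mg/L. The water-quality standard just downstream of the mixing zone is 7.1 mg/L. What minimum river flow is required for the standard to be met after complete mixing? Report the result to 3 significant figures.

25500 L/s

Set C_mix = 7.1: (Q·0.3700 + 3830·51.90) / (Q + 3830) = 7.1
→ Q = 3830·(51.90 − 7.1)/(7.1 − 0.3700) = 25500 L/s.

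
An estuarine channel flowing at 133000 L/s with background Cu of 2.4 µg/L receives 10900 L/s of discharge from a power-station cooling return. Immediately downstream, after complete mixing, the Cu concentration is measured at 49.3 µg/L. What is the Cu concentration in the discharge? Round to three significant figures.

622 µg/L

Mass balance: 133000·2.400 + 10900·Cₑ = 143900·49.30
→ Cₑ = (143900·49.30 − 133000·2.400) / 10900 = 621.6 µg/L.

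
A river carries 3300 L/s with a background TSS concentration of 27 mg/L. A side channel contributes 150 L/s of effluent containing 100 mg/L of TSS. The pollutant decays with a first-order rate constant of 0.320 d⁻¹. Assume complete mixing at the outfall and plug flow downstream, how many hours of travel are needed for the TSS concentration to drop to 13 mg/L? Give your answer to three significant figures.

63.2 h

Conservation of mass: C = (3300·27.00 + 150.0·100.0) / 3450 = 104100/3450 = 30.17 mg/L.
30.17·exp(−k·t) = 13 → t = ln(30.17/13)/k = 227300 s = 63.15 h.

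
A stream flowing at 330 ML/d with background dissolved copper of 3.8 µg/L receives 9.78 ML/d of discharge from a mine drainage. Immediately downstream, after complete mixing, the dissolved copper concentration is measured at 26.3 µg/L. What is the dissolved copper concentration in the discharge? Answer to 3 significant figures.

786 µg/L

Mass balance: 330.0·3.800 + 9.780·Cₑ = 339.8·26.30
→ Cₑ = (339.8·26.30 − 330.0·3.800) / 9.780 = 785.5 µg/L.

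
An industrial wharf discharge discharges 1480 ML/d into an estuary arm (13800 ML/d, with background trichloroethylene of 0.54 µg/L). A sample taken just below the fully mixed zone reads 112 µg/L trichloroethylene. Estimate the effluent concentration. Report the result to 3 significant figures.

1150 µg/L

Mass balance: 13800·0.5400 + 1480·Cₑ = 15280·112.0
→ Cₑ = (15280·112.0 − 13800·0.5400) / 1480 = 1151 µg/L.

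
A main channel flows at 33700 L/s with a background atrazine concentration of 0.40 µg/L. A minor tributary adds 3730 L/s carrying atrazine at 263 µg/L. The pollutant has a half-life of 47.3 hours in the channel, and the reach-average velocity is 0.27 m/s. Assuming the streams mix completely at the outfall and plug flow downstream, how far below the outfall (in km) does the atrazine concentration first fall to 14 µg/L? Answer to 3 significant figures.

After mixing, C = (33700·0.4000 + 3730·263.0) / 37430 = 994500/37430 = 26.57 µg/L.
Half-life 47.3 h → k = ln 2 / 47.3 = 0.01465 h⁻¹ = 0.3517 d⁻¹.
Set 26.57·exp(−k·t) = 14 → t = ln(26.57/14)/k = 157400 s = 43.72 h.
Distance = v·t = 0.27·157400 = 42500 m = 42.50 km.

42.5 km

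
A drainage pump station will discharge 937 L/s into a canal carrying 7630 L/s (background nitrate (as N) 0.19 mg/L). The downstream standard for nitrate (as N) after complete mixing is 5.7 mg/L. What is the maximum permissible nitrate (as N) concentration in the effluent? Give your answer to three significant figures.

At the limit, (Qr·Cr + Qe·Cₑ)/(Qr + Qe) = 5.7:
Cₑ = (8567·5.7 − 7630·0.1900) / 937.0 = 50.57 mg/L.

50.6 mg/L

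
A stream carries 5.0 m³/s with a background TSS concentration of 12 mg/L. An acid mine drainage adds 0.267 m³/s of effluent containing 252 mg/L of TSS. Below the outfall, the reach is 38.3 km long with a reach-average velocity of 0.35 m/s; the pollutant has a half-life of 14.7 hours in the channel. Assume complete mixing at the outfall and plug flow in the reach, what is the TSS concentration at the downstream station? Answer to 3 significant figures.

5.76 mg/L

After mixing, C = (5.000·12.00 + 0.2670·252.0) / 5.267 = 127.3/5.267 = 24.17 mg/L.
Travel time t = 38.3·1000 / 0.35 = 109400 s = 30.40 h.
Half-life 14.7 h → k = ln 2 / 14.7 = 0.04715 h⁻¹ = 1.132 d⁻¹.
First-order decay: C = 24.17·exp(−k·t) = 24.17·0.2385 = 5.764 mg/L.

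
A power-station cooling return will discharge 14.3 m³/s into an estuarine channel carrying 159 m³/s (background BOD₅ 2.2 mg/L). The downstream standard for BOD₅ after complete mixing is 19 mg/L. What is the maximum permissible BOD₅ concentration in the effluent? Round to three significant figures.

At the limit, (Qr·Cr + Qe·Cₑ)/(Qr + Qe) = 19:
Cₑ = (173.3·19 − 159.0·2.200) / 14.30 = 205.8 mg/L.

206 mg/L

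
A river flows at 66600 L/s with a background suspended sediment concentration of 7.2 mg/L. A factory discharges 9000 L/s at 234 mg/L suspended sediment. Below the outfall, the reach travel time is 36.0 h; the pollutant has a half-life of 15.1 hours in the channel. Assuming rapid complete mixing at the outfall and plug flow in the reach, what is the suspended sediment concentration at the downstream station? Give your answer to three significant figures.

Conservation of mass: C = (66600·7.200 + 9000·234.0) / 75600 = 2586000/75600 = 34.20 mg/L.
Half-life 15.1 h → k = ln 2 / 15.1 = 0.04590 h⁻¹ = 1.102 d⁻¹.
After decay, C = 34.20 × e^(−kt) = 34.20 × 0.1916 = 6.551 mg/L.

6.55 mg/L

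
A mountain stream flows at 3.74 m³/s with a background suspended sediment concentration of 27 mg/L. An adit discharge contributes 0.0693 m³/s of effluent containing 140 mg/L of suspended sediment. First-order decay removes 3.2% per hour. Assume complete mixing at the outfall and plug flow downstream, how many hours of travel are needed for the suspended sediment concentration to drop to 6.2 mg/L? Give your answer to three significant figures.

Mass balance: C = (3.740·27.00 + 0.06930·140.0) / 3.809 = 110.7/3.809 = 29.06 mg/L.
3.2%/h lost → k = −ln(1 − 0.032) = 0.03252 h⁻¹.
29.06·exp(−k·t) = 6.2 → t = ln(29.06/6.2)/k = 171000 s = 47.49 h.

47.5 h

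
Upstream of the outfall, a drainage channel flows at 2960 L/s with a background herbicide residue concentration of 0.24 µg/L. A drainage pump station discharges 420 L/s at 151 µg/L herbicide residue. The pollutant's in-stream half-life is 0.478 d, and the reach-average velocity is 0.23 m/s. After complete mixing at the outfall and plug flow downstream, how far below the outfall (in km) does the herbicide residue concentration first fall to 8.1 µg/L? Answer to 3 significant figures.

11.7 km

After mixing, C = (2960·0.2400 + 420.0·151.0) / 3380 = 64130/3380 = 18.97 µg/L.
Half-life 0.478 d → k = ln 2 / 0.478 = 1.450 d⁻¹.
Set 18.97·exp(−k·t) = 8.1 → t = ln(18.97/8.1)/k = 50720 s = 14.09 h.
Distance = v·t = 0.23·50720 = 11660 m = 11.66 km.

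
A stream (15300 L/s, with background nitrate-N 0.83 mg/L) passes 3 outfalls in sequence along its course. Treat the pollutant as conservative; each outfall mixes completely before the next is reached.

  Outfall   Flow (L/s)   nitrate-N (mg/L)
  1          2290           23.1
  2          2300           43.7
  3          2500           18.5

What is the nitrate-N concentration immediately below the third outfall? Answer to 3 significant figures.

9.48 mg/L

After outfall 1: Q = 15300 + 2290 = 17590 L/s; C = (15300·0.8300 + 2290·23.10)/17590 = 3.729 mg/L.
After outfall 2: Q = 17590 + 2300 = 19890 L/s; C = (17590·3.729 + 2300·43.70)/19890 = 8.351 mg/L.
After outfall 3: Q = 19890 + 2500 = 22390 L/s; C = (19890·8.351 + 2500·18.50)/22390 = 9.485 mg/L.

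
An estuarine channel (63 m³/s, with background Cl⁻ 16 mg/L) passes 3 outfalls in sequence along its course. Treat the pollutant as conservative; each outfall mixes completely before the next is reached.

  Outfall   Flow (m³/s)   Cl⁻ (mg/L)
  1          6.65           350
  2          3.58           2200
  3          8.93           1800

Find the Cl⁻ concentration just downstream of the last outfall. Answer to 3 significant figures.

Below outfall 1: Q → 69.65 m³/s, C = (63.00·16.00 + 6.650·350.0)/69.65 = 47.89 mg/L.
Below outfall 2: Q → 73.23 m³/s, C = (69.65·47.89 + 3.580·2200)/73.23 = 153.1 mg/L.
Below outfall 3: Q → 82.16 m³/s, C = (73.23·153.1 + 8.930·1800)/82.16 = 332.1 mg/L.

332 mg/L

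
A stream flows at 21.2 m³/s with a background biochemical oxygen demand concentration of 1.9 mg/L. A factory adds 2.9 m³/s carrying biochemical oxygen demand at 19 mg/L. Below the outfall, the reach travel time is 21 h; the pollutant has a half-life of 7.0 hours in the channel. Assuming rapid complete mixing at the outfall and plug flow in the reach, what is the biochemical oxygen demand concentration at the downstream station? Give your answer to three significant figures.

Conservation of mass: C = (21.20·1.900 + 2.900·19.00) / 24.10 = 95.38/24.10 = 3.958 mg/L.
Half-life 7.0 h → k = ln 2 / 7.0 = 0.09902 h⁻¹ = 2.377 d⁻¹.
Applying C = C₀e^(−kt): 3.958 × 0.1250 = 0.4947 mg/L.

0.495 mg/L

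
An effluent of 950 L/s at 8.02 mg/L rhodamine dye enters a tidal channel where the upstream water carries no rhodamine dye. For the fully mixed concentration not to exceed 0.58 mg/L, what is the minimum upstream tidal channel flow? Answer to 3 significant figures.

12200 L/s

Set C_mix = 0.58: (Q·0 + 950.0·8.020) / (Q + 950.0) = 0.58
→ Q = 950.0·(8.020 − 0.58)/(0.58 − 0) = 12190 L/s.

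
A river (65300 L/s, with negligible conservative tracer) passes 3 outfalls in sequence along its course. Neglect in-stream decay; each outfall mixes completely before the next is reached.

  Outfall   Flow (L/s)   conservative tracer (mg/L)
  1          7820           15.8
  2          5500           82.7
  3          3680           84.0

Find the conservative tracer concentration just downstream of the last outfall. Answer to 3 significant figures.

Outfall 1: combined Q = 73120 L/s; C = (65300·0 + 7820·15.80)/73120 = 1.690 mg/L.
Outfall 2: combined Q = 78620 L/s; C = (73120·1.690 + 5500·82.70)/78620 = 7.357 mg/L.
Outfall 3: combined Q = 82300 L/s; C = (78620·7.357 + 3680·84.00)/82300 = 10.78 mg/L.

10.8 mg/L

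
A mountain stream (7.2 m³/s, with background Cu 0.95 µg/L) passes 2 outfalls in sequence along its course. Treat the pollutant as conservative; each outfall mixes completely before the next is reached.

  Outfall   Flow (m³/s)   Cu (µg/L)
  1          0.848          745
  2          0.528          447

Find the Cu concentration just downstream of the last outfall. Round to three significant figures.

102 µg/L

After outfall 1: Q = 7.200 + 0.8480 = 8.048 m³/s; C = (7.200·0.9500 + 0.8480·745.0)/8.048 = 79.35 µg/L.
After outfall 2: Q = 8.048 + 0.5280 = 8.576 m³/s; C = (8.048·79.35 + 0.5280·447.0)/8.576 = 102.0 µg/L.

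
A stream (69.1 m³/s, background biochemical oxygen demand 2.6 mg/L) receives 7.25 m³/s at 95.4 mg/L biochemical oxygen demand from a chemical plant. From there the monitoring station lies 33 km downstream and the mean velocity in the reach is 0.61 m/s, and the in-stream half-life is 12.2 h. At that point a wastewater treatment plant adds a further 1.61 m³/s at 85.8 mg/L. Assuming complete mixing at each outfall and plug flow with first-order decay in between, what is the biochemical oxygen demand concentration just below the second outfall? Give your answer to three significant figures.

6.53 mg/L

Conservation of mass: C = (69.10·2.600 + 7.250·95.40) / 76.35 = 871.3/76.35 = 11.41 mg/L; combined flow 76.35 m³/s.
Travel time t = 33·1000 / 0.61 = 54100 s = 15.03 h.
Half-life 12.2 h → k = ln 2 / 12.2 = 0.05682 h⁻¹ = 1.364 d⁻¹.
Applying C = C₀e^(−kt): 11.41 × 0.4258 = 4.859 mg/L.
Second outfall: C = (76.35·4.859 + 1.610·85.80)/77.96 = 6.531 mg/L.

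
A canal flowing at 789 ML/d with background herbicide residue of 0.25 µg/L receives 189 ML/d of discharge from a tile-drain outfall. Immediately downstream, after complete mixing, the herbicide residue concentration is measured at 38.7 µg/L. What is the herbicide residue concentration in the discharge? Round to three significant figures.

199 µg/L

Mass balance: 789.0·0.2500 + 189.0·Cₑ = 978.0·38.70
→ Cₑ = (978.0·38.70 − 789.0·0.2500) / 189.0 = 199.2 µg/L.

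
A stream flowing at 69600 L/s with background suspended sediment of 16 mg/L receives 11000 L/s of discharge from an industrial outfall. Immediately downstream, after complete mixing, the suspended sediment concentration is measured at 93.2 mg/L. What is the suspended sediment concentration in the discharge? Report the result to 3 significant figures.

Mass balance: 69600·16.00 + 11000·Cₑ = 80600·93.20
→ Cₑ = (80600·93.20 − 69600·16.00) / 11000 = 581.7 mg/L.

582 mg/L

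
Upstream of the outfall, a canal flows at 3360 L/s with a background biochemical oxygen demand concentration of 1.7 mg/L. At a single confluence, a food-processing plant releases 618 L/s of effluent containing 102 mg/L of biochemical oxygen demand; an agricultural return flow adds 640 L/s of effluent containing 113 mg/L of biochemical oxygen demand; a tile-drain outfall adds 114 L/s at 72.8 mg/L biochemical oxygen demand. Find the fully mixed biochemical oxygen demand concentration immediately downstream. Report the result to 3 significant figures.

Flow-weighted average: C = (3360·1.700 + 618.0·102.0 + 640.0·113.0 + 114.0·72.80) / 4732 = 149400/4732 = 31.57 mg/L.

31.6 mg/L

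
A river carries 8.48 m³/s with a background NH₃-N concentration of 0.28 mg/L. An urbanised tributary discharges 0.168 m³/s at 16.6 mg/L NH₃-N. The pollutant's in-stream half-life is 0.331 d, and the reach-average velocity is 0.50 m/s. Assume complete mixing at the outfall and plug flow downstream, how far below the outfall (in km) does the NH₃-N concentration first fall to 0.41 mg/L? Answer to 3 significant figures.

7.75 km

Mass balance: C = (8.480·0.2800 + 0.1680·16.60) / 8.648 = 5.163/8.648 = 0.5970 mg/L.
Half-life 0.331 d → k = ln 2 / 0.331 = 2.094 d⁻¹.
Set 0.5970·exp(−k·t) = 0.41 → t = ln(0.5970/0.41)/k = 15510 s = 4.307 h.
Distance = v·t = 0.50·15510 = 7753 m = 7.753 km.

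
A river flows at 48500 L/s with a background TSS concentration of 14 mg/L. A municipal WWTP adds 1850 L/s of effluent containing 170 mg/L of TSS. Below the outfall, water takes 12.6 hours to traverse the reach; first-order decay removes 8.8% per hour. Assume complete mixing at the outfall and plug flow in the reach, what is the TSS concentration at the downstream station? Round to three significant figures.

6.18 mg/L

Mass balance: C = (48500·14.00 + 1850·170.0) / 50350 = 993500/50350 = 19.73 mg/L.
8.8%/h lost → k = −ln(1 − 0.088) = 0.09212 h⁻¹.
After decay, C = 19.73 × e^(−kt) = 19.73 × 0.3133 = 6.182 mg/L.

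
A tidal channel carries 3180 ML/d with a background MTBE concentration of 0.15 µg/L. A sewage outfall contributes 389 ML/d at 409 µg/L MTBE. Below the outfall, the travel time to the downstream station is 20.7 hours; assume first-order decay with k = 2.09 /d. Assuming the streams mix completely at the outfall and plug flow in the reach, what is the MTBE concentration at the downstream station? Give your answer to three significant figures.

Mixed concentration C = ΣQC/ΣQ = (3180·0.1500 + 389.0·409.0) / 3569 = 159600/3569 = 44.71 µg/L.
Decay over the reach: 44.71·exp(−kt) = 44.71·0.1649 = 7.372 µg/L.

7.37 µg/L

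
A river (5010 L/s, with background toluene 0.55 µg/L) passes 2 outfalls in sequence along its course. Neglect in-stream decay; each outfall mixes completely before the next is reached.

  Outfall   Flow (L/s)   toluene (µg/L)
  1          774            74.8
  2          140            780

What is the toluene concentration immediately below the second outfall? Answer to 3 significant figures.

28.7 µg/L

Below outfall 1: Q → 5784 L/s, C = (5010·0.5500 + 774.0·74.80)/5784 = 10.49 µg/L.
Below outfall 2: Q → 5924 L/s, C = (5784·10.49 + 140.0·780.0)/5924 = 28.67 µg/L.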